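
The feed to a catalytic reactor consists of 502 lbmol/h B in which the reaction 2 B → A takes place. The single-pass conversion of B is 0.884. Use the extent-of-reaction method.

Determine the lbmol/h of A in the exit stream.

222 lbmol/h

B reacted = 0.884 × 502 = 443.8 lbmol/h; ν_B = −2, so ξ = 443.8/2 = 221.9 lbmol/h.
Outlet amounts (n = n₀ + ν ξ):
  B: 502 − 2(221.9) = 58.23
  A: 0 + 1(221.9) = 221.9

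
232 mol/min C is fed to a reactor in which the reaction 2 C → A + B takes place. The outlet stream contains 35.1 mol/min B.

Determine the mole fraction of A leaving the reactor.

For B: n = n₀ + 1ξ → 35.1 = 0 + 1ξ, giving ξ = 35.1 mol/min.
Outlet amounts (n = n₀ + ν ξ):
  C: 232 − 2(35.1) = 161.8
  A: 0 + 1(35.1) = 35.1
  B: 0 + 1(35.1) = 35.1
Total out = 232 mol/min; y_A = 35.1 / 232 = 0.1513.

0.151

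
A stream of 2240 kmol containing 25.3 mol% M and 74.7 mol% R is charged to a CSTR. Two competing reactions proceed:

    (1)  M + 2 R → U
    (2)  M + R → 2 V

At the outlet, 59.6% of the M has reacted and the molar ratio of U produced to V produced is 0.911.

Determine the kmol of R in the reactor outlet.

1120 kmol

Conversion of M: M consumed = 0.596 × 566.7 = 337.8 kmol = 1ξ₁ + 1ξ₂.
Selectivity: 1ξ₁ / (2ξ₂) = 0.911 → ξ₁ = 1.822 ξ₂.
Substitute: (1·1.822 + 1) ξ₂ = 337.8 → ξ₂ = 119.7 kmol, ξ₁ = 218.1 kmol.
Outlet amounts (n = n₀ + Σ ν·ξ):
  M: 566.7 − 1(218.1) − 1(119.7) = 229
  R: 1673 − 2(218.1) − 1(119.7) = 1117
  U: 0 + 1(218.1) = 218.1
  V: 0 + 2(119.7) = 239.4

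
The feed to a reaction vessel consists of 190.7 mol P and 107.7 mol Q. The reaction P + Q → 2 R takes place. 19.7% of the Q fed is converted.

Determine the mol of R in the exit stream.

Q reacted = 0.197 × 107.7 = 21.22 mol; ν_Q = −1, so ξ = 21.22/1 = 21.22 mol.
Outlet amounts (n = n₀ + ν ξ):
  P: 190.7 − 1(21.22) = 169.5
  Q: 107.7 − 1(21.22) = 86.48
  R: 0 + 2(21.22) = 42.43

42.4 mol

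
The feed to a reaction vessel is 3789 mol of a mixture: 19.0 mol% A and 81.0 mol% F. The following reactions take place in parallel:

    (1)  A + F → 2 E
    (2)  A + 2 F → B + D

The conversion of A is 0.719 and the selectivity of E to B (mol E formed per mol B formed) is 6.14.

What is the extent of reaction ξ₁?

ξ₁ = 390 mol

Conversion of A: A consumed = 0.719 × 719.9 = 517.6 mol = 1ξ₁ + 1ξ₂.
Selectivity: 2ξ₁ / (1ξ₂) = 6.14 → ξ₁ = 3.07 ξ₂.
Substitute: (1·3.07 + 1) ξ₂ = 517.6 → ξ₂ = 127.2 mol, ξ₁ = 390.4 mol.
Outlet amounts (n = n₀ + Σ ν·ξ):
  A: 719.9 − 1(390.4) − 1(127.2) = 202.3
  F: 3069 − 1(390.4) − 2(127.2) = 2424
  E: 0 + 2(390.4) = 780.9
  B: 0 + 1(127.2) = 127.2
  D: 0 + 1(127.2) = 127.2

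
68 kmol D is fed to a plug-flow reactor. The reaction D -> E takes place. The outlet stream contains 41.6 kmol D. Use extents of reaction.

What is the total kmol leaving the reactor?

68 kmol

For D: n = n₀ − 1ξ → 41.6 = 68 − 1ξ, giving ξ = 26.4 kmol.
Outlet amounts (n = n₀ + ν ξ):
  D: 68 − 1(26.4) = 41.6
  E: 0 + 1(26.4) = 26.4
Total out = 41.6 + 26.4 = 68 kmol.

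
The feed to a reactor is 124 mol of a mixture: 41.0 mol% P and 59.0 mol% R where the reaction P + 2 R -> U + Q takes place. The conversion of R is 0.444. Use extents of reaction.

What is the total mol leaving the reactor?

R reacted = 0.444 × 73.16 = 32.48 mol; ν_R = −2, so ξ = 32.48/2 = 16.24 mol.
Outlet amounts (n = n₀ + ν ξ):
  P: 50.84 − 1(16.24) = 34.6
  R: 73.16 − 2(16.24) = 40.68
  U: 0 + 1(16.24) = 16.24
  Q: 0 + 1(16.24) = 16.24
Total out = 34.6 + 40.68 + 16.24 + 16.24 = 107.8 mol.

108 mol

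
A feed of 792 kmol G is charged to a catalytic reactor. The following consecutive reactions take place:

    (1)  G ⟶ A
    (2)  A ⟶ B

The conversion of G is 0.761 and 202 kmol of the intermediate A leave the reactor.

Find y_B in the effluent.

Conversion of G: G consumed = 1ξ₁ = 0.761 × 792 → ξ₁ = 602.7 kmol.
A balance: n_A = 0 + 1ξ₁ − 1ξ₂ = 202 → ξ₂ = (1·602.7 − 202)/1 = 400.7 kmol.
Outlet amounts (n = n₀ + Σ ν·ξ):
  G: 792 − 1(602.7) = 189.3
  A: 0 + 1(602.7) − 1(400.7) = 202
  B: 0 + 1(400.7) = 400.7
Total out = 792 kmol; y_B = 400.7 / 792 = 0.5059.

0.506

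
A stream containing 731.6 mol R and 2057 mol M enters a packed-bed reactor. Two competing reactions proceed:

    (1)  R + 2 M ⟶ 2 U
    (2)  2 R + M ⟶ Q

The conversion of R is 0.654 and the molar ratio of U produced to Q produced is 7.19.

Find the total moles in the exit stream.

Conversion of R: R consumed = 0.654 × 731.6 = 478.5 mol = 1ξ₁ + 2ξ₂.
Selectivity: 2ξ₁ / (1ξ₂) = 7.19 → ξ₁ = 3.595 ξ₂.
Substitute: (1·3.595 + 2) ξ₂ = 478.5 → ξ₂ = 85.52 mol, ξ₁ = 307.4 mol.
Outlet amounts (n = n₀ + Σ ν·ξ):
  R: 731.6 − 1(307.4) − 2(85.52) = 253.1
  M: 2057 − 2(307.4) − 1(85.52) = 1357
  U: 0 + 2(307.4) = 614.9
  Q: 0 + 1(85.52) = 85.52
Total out = 253.1 + 1357 + 614.9 + 85.52 = 2310 mol.

2310 mol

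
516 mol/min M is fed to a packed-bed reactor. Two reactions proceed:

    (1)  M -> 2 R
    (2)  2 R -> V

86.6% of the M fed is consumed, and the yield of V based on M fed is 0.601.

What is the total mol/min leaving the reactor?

Conversion of M: M consumed = 1ξ₁ = 0.866 × 516 → ξ₁ = 446.9 mol/min.
Yield of V: 1ξ₂ / 516 = 0.601 → ξ₂ = 310.1 mol/min.
Outlet amounts (n = n₀ + Σ ν·ξ):
  M: 516 − 1(446.9) = 69.14
  R: 0 + 2(446.9) − 2(310.1) = 273.5
  V: 0 + 1(310.1) = 310.1
Total out = 69.14 + 273.5 + 310.1 = 652.7 mol/min.

653 mol/min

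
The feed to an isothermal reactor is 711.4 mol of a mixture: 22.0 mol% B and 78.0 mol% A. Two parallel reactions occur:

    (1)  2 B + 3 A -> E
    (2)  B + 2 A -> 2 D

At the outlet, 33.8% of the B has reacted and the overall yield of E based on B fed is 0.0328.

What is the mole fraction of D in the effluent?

0.132

Yield of E: 1ξ₁ / 156.5 = 0.0328 → ξ₁ = 5.133 mol.
Conversion of B: 2ξ₁ + 1ξ₂ = 0.338 × 156.5 = 52.9 → ξ₂ = 42.63 mol.
Outlet amounts (n = n₀ + Σ ν·ξ):
  B: 156.5 − 2(5.133) − 1(42.63) = 103.6
  A: 554.9 − 3(5.133) − 2(42.63) = 454.2
  E: 0 + 1(5.133) = 5.133
  D: 0 + 2(42.63) = 85.27
Total out = 648.2 mol; y_D = 85.27 / 648.2 = 0.1315.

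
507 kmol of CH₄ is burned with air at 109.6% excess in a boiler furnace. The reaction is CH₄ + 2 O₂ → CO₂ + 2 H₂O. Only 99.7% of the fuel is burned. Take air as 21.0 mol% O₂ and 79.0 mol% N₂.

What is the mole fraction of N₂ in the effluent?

Stoichiometric O₂ = 2 × 507 = 1014 kmol; O₂ fed = 1014 × 2.096 = 2125 kmol.
N₂ fed = 2125 × 79/21 = 7995 kmol.
Fuel reacted = 0.997 × 507 → ξ = 505.5 kmol.
Outlet (n = n₀ + ν ξ):
  CH₄: 507 − 1(505.5) = 1.521
  O₂: 2125 − 2(505.5) = 1114
  N₂: 7995 (inert)
  CO₂: 0 + 1(505.5) = 505.5
  H₂O: 0 + 2(505.5) = 1011
Total out = 10630 kmol; y_N₂ = 7995 / 10630 = 0.7523.

0.752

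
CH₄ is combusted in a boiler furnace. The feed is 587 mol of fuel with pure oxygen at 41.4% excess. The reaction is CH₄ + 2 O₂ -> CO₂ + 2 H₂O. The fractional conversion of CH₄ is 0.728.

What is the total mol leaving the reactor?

2250 mol

Stoichiometric O₂ = 2 × 587 = 1174 mol; O₂ fed = 1174 × 1.414 = 1660 mol.
Fuel reacted = 0.728 × 587 → ξ = 427.3 mol.
Outlet (n = n₀ + ν ξ):
  CH₄: 587 − 1(427.3) = 159.7
  O₂: 1660 − 2(427.3) = 805.4
  CO₂: 0 + 1(427.3) = 427.3
  H₂O: 0 + 2(427.3) = 854.7
Total out = 159.7 + 805.4 + 427.3 + 854.7 = 2247 mol.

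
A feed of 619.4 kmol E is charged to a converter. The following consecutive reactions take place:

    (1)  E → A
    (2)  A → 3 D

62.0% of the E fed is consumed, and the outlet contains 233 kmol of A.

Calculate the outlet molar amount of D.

Conversion of E: E consumed = 1ξ₁ = 0.62 × 619.4 → ξ₁ = 384 kmol.
A balance: n_A = 0 + 1ξ₁ − 1ξ₂ = 233 → ξ₂ = (1·384 − 233)/1 = 151 kmol.
Outlet amounts (n = n₀ + Σ ν·ξ):
  E: 619.4 − 1(384) = 235.4
  A: 0 + 1(384) − 1(151) = 233
  D: 0 + 3(151) = 453.1

453 kmol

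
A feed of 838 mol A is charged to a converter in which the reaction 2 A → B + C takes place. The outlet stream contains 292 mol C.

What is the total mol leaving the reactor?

838 mol

For C: n = n₀ + 1ξ → 292 = 0 + 1ξ, giving ξ = 292 mol.
Outlet amounts (n = n₀ + ν ξ):
  A: 838 − 2(292) = 254
  B: 0 + 1(292) = 292
  C: 0 + 1(292) = 292
Total out = 254 + 292 + 292 = 838 mol.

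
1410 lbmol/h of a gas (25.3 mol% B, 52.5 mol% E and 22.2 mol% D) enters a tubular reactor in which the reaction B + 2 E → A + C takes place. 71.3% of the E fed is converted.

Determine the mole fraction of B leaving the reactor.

0.081

E reacted = 0.713 × 740.2 = 527.8 lbmol/h; ν_E = −2, so ξ = 527.8/2 = 263.9 lbmol/h.
Outlet amounts (n = n₀ + ν ξ):
  B: 356.7 − 1(263.9) = 92.83
  E: 740.2 − 2(263.9) = 212.5
  A: 0 + 1(263.9) = 263.9
  C: 0 + 1(263.9) = 263.9
  D: 313 (inert)
Total out = 1146 lbmol/h; y_B = 92.83 / 1146 = 0.081.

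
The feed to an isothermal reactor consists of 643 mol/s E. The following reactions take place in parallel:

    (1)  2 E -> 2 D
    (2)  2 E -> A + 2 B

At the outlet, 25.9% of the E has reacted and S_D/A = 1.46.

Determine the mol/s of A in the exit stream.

Conversion of E: E consumed = 0.259 × 643 = 166.5 mol/s = 2ξ₁ + 2ξ₂.
Selectivity: 2ξ₁ / (1ξ₂) = 1.46 → ξ₁ = 0.73 ξ₂.
Substitute: (2·0.73 + 2) ξ₂ = 166.5 → ξ₂ = 48.13 mol/s, ξ₁ = 35.14 mol/s.
Outlet amounts (n = n₀ + Σ ν·ξ):
  E: 643 − 2(35.14) − 2(48.13) = 476.5
  D: 0 + 2(35.14) = 70.27
  A: 0 + 1(48.13) = 48.13
  B: 0 + 2(48.13) = 96.26

48.1 mol/s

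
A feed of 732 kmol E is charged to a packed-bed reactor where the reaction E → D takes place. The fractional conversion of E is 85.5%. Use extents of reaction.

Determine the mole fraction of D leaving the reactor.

E reacted = 0.855 × 732 = 625.9 kmol; ν_E = −1, so ξ = 625.9/1 = 625.9 kmol.
Outlet amounts (n = n₀ + ν ξ):
  E: 732 − 1(625.9) = 106.1
  D: 0 + 1(625.9) = 625.9
Total out = 732 kmol; y_D = 625.9 / 732 = 0.855.

0.855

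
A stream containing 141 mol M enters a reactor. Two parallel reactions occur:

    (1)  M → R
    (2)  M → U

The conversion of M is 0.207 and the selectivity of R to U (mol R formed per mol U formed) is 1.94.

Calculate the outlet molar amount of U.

9.93 mol

Conversion of M: M consumed = 0.207 × 141 = 29.19 mol = 1ξ₁ + 1ξ₂.
Selectivity: 1ξ₁ / (1ξ₂) = 1.94 → ξ₁ = 1.94 ξ₂.
Substitute: (1·1.94 + 1) ξ₂ = 29.19 → ξ₂ = 9.928 mol, ξ₁ = 19.26 mol.
Outlet amounts (n = n₀ + Σ ν·ξ):
  M: 141 − 1(19.26) − 1(9.928) = 111.8
  R: 0 + 1(19.26) = 19.26
  U: 0 + 1(9.928) = 9.928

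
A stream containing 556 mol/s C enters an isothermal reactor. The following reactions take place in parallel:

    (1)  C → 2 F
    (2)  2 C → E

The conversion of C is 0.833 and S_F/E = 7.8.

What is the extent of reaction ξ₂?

Conversion of C: C consumed = 0.833 × 556 = 463.1 mol/s = 1ξ₁ + 2ξ₂.
Selectivity: 2ξ₁ / (1ξ₂) = 7.8 → ξ₁ = 3.9 ξ₂.
Substitute: (1·3.9 + 2) ξ₂ = 463.1 → ξ₂ = 78.5 mol/s, ξ₁ = 306.1 mol/s.
Outlet amounts (n = n₀ + Σ ν·ξ):
  C: 556 − 1(306.1) − 2(78.5) = 92.85
  F: 0 + 2(306.1) = 612.3
  E: 0 + 1(78.5) = 78.5

ξ₂ = 78.5 mol/s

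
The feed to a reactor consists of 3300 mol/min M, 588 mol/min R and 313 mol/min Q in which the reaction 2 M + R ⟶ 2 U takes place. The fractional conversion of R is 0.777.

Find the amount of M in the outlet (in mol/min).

R reacted = 0.777 × 588 = 456.9 mol/min; ν_R = −1, so ξ = 456.9/1 = 456.9 mol/min.
Outlet amounts (n = n₀ + ν ξ):
  M: 3300 − 2(456.9) = 2386
  R: 588 − 1(456.9) = 131.1
  U: 0 + 2(456.9) = 913.8
  Q: 313 (inert)

2390 mol/min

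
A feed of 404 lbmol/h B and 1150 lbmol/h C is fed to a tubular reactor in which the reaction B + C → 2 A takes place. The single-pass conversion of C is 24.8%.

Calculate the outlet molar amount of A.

C reacted = 0.248 × 1150 = 285.2 lbmol/h; ν_C = −1, so ξ = 285.2/1 = 285.2 lbmol/h.
Outlet amounts (n = n₀ + ν ξ):
  B: 404 − 1(285.2) = 118.8
  C: 1150 − 1(285.2) = 864.8
  A: 0 + 2(285.2) = 570.4

570 lbmol/h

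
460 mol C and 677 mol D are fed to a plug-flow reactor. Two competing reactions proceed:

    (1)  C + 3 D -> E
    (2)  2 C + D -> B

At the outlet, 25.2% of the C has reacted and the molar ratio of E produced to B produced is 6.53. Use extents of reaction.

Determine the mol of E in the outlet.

88.7 mol

Conversion of C: C consumed = 0.252 × 460 = 115.9 mol = 1ξ₁ + 2ξ₂.
Selectivity: 1ξ₁ / (1ξ₂) = 6.53 → ξ₁ = 6.53 ξ₂.
Substitute: (1·6.53 + 2) ξ₂ = 115.9 → ξ₂ = 13.59 mol, ξ₁ = 88.74 mol.
Outlet amounts (n = n₀ + Σ ν·ξ):
  C: 460 − 1(88.74) − 2(13.59) = 344.1
  D: 677 − 3(88.74) − 1(13.59) = 397.2
  E: 0 + 1(88.74) = 88.74
  B: 0 + 1(13.59) = 13.59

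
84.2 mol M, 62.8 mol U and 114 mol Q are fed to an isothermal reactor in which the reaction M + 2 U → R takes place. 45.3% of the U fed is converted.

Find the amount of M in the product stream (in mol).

70 mol

U reacted = 0.453 × 62.8 = 28.45 mol; ν_U = −2, so ξ = 28.45/2 = 14.22 mol.
Outlet amounts (n = n₀ + ν ξ):
  M: 84.2 − 1(14.22) = 69.98
  U: 62.8 − 2(14.22) = 34.35
  R: 0 + 1(14.22) = 14.22
  Q: 114 (inert)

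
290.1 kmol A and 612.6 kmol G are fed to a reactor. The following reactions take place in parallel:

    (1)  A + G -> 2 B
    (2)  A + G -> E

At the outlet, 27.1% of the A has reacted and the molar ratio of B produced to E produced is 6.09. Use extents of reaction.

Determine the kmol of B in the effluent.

Conversion of A: A consumed = 0.271 × 290.1 = 78.62 kmol = 1ξ₁ + 1ξ₂.
Selectivity: 2ξ₁ / (1ξ₂) = 6.09 → ξ₁ = 3.045 ξ₂.
Substitute: (1·3.045 + 1) ξ₂ = 78.62 → ξ₂ = 19.44 kmol, ξ₁ = 59.18 kmol.
Outlet amounts (n = n₀ + Σ ν·ξ):
  A: 290.1 − 1(59.18) − 1(19.44) = 211.5
  G: 612.6 − 1(59.18) − 1(19.44) = 534
  B: 0 + 2(59.18) = 118.4
  E: 0 + 1(19.44) = 19.44

118 kmol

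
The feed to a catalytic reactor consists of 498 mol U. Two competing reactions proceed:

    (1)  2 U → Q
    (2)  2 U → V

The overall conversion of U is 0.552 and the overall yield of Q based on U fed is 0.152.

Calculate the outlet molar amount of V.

61.8 mol

Yield of Q: 1ξ₁ / 498 = 0.152 → ξ₁ = 75.7 mol.
Conversion of U: 2ξ₁ + 2ξ₂ = 0.552 × 498 = 274.9 → ξ₂ = 61.75 mol.
Outlet amounts (n = n₀ + Σ ν·ξ):
  U: 498 − 2(75.7) − 2(61.75) = 223.1
  Q: 0 + 1(75.7) = 75.7
  V: 0 + 1(61.75) = 61.75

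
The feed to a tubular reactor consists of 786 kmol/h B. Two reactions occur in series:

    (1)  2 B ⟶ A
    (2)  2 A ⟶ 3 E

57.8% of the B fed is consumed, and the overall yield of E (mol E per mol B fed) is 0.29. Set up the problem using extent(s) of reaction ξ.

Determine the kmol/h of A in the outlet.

75.2 kmol/h

Conversion of B: B consumed = 2ξ₁ = 0.578 × 786 → ξ₁ = 227.2 kmol/h.
Yield of E: 3ξ₂ / 786 = 0.29 → ξ₂ = 75.98 kmol/h.
Outlet amounts (n = n₀ + Σ ν·ξ):
  B: 786 − 2(227.2) = 331.7
  A: 0 + 1(227.2) − 2(75.98) = 75.19
  E: 0 + 3(75.98) = 227.9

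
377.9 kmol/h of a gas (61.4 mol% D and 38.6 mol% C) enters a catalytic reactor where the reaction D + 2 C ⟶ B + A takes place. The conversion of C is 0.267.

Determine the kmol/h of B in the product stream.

19.5 kmol/h

C reacted = 0.267 × 145.9 = 38.95 kmol/h; ν_C = −2, so ξ = 38.95/2 = 19.47 kmol/h.
Outlet amounts (n = n₀ + ν ξ):
  D: 232 − 1(19.47) = 212.6
  C: 145.9 − 2(19.47) = 106.9
  B: 0 + 1(19.47) = 19.47
  A: 0 + 1(19.47) = 19.47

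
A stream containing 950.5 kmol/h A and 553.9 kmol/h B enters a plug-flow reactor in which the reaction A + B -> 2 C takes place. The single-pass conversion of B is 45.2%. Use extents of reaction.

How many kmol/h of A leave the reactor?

700 kmol/h

B reacted = 0.452 × 553.9 = 250.4 kmol/h; ν_B = −1, so ξ = 250.4/1 = 250.4 kmol/h.
Outlet amounts (n = n₀ + ν ξ):
  A: 950.5 − 1(250.4) = 700.1
  B: 553.9 − 1(250.4) = 303.5
  C: 0 + 2(250.4) = 500.7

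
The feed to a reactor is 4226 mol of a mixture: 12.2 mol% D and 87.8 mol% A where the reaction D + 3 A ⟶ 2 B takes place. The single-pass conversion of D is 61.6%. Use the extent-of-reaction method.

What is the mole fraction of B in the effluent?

0.177

D reacted = 0.616 × 515.6 = 317.6 mol; ν_D = −1, so ξ = 317.6/1 = 317.6 mol.
Outlet amounts (n = n₀ + ν ξ):
  D: 515.6 − 1(317.6) = 198
  A: 3710 − 3(317.6) = 2758
  B: 0 + 2(317.6) = 635.2
Total out = 3591 mol; y_B = 635.2 / 3591 = 0.1769.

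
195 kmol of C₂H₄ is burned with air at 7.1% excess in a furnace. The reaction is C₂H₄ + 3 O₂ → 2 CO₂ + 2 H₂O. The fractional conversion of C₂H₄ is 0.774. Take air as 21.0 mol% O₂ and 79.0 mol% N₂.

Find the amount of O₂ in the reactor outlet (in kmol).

Stoichiometric O₂ = 3 × 195 = 585 kmol; O₂ fed = 585 × 1.071 = 626.5 kmol.
N₂ fed = 626.5 × 79/21 = 2357 kmol.
Fuel reacted = 0.774 × 195 → ξ = 150.9 kmol.
Outlet (n = n₀ + ν ξ):
  C₂H₄: 195 − 1(150.9) = 44.07
  O₂: 626.5 − 3(150.9) = 173.7
  N₂: 2357 (inert)
  CO₂: 0 + 2(150.9) = 301.9
  H₂O: 0 + 2(150.9) = 301.9

174 kmol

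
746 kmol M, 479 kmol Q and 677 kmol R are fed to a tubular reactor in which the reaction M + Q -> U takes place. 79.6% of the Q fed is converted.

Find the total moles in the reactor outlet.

1520 kmol

Q reacted = 0.796 × 479 = 381.3 kmol; ν_Q = −1, so ξ = 381.3/1 = 381.3 kmol.
Outlet amounts (n = n₀ + ν ξ):
  M: 746 − 1(381.3) = 364.7
  Q: 479 − 1(381.3) = 97.72
  U: 0 + 1(381.3) = 381.3
  R: 677 (inert)
Total out = 364.7 + 97.72 + 381.3 + 677 = 1521 kmol.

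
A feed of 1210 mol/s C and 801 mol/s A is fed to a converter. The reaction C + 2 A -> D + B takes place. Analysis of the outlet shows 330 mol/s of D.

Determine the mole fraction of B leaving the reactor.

0.196

For D: n = n₀ + 1ξ → 330 = 0 + 1ξ, giving ξ = 330 mol/s.
Outlet amounts (n = n₀ + ν ξ):
  C: 1210 − 1(330) = 880
  A: 801 − 2(330) = 141
  D: 0 + 1(330) = 330
  B: 0 + 1(330) = 330
Total out = 1681 mol/s; y_B = 330 / 1681 = 0.1963.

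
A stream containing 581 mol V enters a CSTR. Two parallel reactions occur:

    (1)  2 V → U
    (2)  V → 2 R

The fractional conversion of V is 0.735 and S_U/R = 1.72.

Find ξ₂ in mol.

Conversion of V: V consumed = 0.735 × 581 = 427 mol = 2ξ₁ + 1ξ₂.
Selectivity: 1ξ₁ / (2ξ₂) = 1.72 → ξ₁ = 3.44 ξ₂.
Substitute: (2·3.44 + 1) ξ₂ = 427 → ξ₂ = 54.19 mol, ξ₁ = 186.4 mol.
Outlet amounts (n = n₀ + Σ ν·ξ):
  V: 581 − 2(186.4) − 1(54.19) = 154
  U: 0 + 1(186.4) = 186.4
  R: 0 + 2(54.19) = 108.4

ξ₂ = 54.2 mol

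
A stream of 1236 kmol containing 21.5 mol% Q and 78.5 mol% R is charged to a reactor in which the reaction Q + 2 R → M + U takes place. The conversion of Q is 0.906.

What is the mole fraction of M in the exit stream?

Q reacted = 0.906 × 265.7 = 240.8 kmol; ν_Q = −1, so ξ = 240.8/1 = 240.8 kmol.
Outlet amounts (n = n₀ + ν ξ):
  Q: 265.7 − 1(240.8) = 24.98
  R: 970.3 − 2(240.8) = 488.7
  M: 0 + 1(240.8) = 240.8
  U: 0 + 1(240.8) = 240.8
Total out = 995.2 kmol; y_M = 240.8 / 995.2 = 0.2419.

0.242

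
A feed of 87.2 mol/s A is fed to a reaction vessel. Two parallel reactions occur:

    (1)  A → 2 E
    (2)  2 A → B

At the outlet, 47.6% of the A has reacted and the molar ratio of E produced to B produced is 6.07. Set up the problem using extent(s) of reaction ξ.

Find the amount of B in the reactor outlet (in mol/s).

Conversion of A: A consumed = 0.476 × 87.2 = 41.51 mol/s = 1ξ₁ + 2ξ₂.
Selectivity: 2ξ₁ / (1ξ₂) = 6.07 → ξ₁ = 3.035 ξ₂.
Substitute: (1·3.035 + 2) ξ₂ = 41.51 → ξ₂ = 8.244 mol/s, ξ₁ = 25.02 mol/s.
Outlet amounts (n = n₀ + Σ ν·ξ):
  A: 87.2 − 1(25.02) − 2(8.244) = 45.69
  E: 0 + 2(25.02) = 50.04
  B: 0 + 1(8.244) = 8.244

8.24 mol/s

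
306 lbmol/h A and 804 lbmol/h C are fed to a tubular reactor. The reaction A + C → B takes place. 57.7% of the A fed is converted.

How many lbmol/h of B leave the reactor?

A reacted = 0.577 × 306 = 176.6 lbmol/h; ν_A = −1, so ξ = 176.6/1 = 176.6 lbmol/h.
Outlet amounts (n = n₀ + ν ξ):
  A: 306 − 1(176.6) = 129.4
  C: 804 − 1(176.6) = 627.4
  B: 0 + 1(176.6) = 176.6

177 lbmol/h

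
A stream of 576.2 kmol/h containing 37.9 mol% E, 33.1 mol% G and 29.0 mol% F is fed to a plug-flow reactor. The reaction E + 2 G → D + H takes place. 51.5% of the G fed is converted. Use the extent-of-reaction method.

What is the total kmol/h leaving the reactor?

527 kmol/h

G reacted = 0.515 × 190.7 = 98.22 kmol/h; ν_G = −2, so ξ = 98.22/2 = 49.11 kmol/h.
Outlet amounts (n = n₀ + ν ξ):
  E: 218.4 − 1(49.11) = 169.3
  G: 190.7 − 2(49.11) = 92.5
  D: 0 + 1(49.11) = 49.11
  H: 0 + 1(49.11) = 49.11
  F: 167.1 (inert)
Total out = 169.3 + 92.5 + 49.11 + 49.11 + 167.1 = 527.1 kmol/h.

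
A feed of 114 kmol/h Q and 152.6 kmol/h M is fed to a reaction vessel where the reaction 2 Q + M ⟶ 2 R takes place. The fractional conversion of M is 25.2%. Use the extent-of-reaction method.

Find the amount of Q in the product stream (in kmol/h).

M reacted = 0.252 × 152.6 = 38.46 kmol/h; ν_M = −1, so ξ = 38.46/1 = 38.46 kmol/h.
Outlet amounts (n = n₀ + ν ξ):
  Q: 114 − 2(38.46) = 37.09
  M: 152.6 − 1(38.46) = 114.1
  R: 0 + 2(38.46) = 76.91

37.1 kmol/h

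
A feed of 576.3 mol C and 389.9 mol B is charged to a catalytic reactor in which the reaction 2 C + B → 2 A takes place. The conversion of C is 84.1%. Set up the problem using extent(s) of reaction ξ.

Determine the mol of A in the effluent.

C reacted = 0.841 × 576.3 = 484.7 mol; ν_C = −2, so ξ = 484.7/2 = 242.3 mol.
Outlet amounts (n = n₀ + ν ξ):
  C: 576.3 − 2(242.3) = 91.63
  B: 389.9 − 1(242.3) = 147.6
  A: 0 + 2(242.3) = 484.7

485 mol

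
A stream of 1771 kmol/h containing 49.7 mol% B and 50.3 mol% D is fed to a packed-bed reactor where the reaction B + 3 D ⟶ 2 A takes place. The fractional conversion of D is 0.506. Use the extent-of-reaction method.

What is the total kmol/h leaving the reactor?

1470 kmol/h

D reacted = 0.506 × 890.8 = 450.8 kmol/h; ν_D = −3, so ξ = 450.8/3 = 150.3 kmol/h.
Outlet amounts (n = n₀ + ν ξ):
  B: 880.2 − 1(150.3) = 729.9
  D: 890.8 − 3(150.3) = 440.1
  A: 0 + 2(150.3) = 300.5
Total out = 729.9 + 440.1 + 300.5 = 1470 kmol/h.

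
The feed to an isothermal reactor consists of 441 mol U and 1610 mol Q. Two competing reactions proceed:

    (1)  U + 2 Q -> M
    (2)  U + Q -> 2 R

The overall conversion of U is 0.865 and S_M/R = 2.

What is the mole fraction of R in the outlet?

Conversion of U: U consumed = 0.865 × 441 = 381.5 mol = 1ξ₁ + 1ξ₂.
Selectivity: 1ξ₁ / (2ξ₂) = 2 → ξ₁ = 4 ξ₂.
Substitute: (1·4 + 1) ξ₂ = 381.5 → ξ₂ = 76.29 mol, ξ₁ = 305.2 mol.
Outlet amounts (n = n₀ + Σ ν·ξ):
  U: 441 − 1(305.2) − 1(76.29) = 59.54
  Q: 1610 − 2(305.2) − 1(76.29) = 923.4
  M: 0 + 1(305.2) = 305.2
  R: 0 + 2(76.29) = 152.6
Total out = 1441 mol; y_R = 152.6 / 1441 = 0.1059.

0.106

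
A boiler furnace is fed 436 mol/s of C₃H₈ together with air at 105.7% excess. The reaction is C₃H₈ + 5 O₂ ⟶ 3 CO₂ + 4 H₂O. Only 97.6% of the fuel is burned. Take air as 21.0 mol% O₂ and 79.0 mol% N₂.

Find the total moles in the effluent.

22200 mol/s

Stoichiometric O₂ = 5 × 436 = 2180 mol/s; O₂ fed = 2180 × 2.057 = 4484 mol/s.
N₂ fed = 4484 × 79/21 = 16870 mol/s.
Fuel reacted = 0.976 × 436 → ξ = 425.5 mol/s.
Outlet (n = n₀ + ν ξ):
  C₃H₈: 436 − 1(425.5) = 10.46
  O₂: 4484 − 5(425.5) = 2357
  N₂: 16870 (inert)
  CO₂: 0 + 3(425.5) = 1277
  H₂O: 0 + 4(425.5) = 1702
Total out = 10.46 + 2357 + 16870 + 1277 + 1702 = 22220 mol/s.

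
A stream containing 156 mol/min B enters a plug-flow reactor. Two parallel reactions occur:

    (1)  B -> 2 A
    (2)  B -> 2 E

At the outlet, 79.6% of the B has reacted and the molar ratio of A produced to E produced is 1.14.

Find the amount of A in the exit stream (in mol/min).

Conversion of B: B consumed = 0.796 × 156 = 124.2 mol/min = 1ξ₁ + 1ξ₂.
Selectivity: 2ξ₁ / (2ξ₂) = 1.14 → ξ₁ = 1.14 ξ₂.
Substitute: (1·1.14 + 1) ξ₂ = 124.2 → ξ₂ = 58.03 mol/min, ξ₁ = 66.15 mol/min.
Outlet amounts (n = n₀ + Σ ν·ξ):
  B: 156 − 1(66.15) − 1(58.03) = 31.82
  A: 0 + 2(66.15) = 132.3
  E: 0 + 2(58.03) = 116.1

132 mol/min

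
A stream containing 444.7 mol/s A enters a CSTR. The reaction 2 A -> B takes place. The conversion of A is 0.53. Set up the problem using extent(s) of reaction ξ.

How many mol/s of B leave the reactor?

118 mol/s

A reacted = 0.53 × 444.7 = 235.7 mol/s; ν_A = −2, so ξ = 235.7/2 = 117.8 mol/s.
Outlet amounts (n = n₀ + ν ξ):
  A: 444.7 − 2(117.8) = 209
  B: 0 + 1(117.8) = 117.8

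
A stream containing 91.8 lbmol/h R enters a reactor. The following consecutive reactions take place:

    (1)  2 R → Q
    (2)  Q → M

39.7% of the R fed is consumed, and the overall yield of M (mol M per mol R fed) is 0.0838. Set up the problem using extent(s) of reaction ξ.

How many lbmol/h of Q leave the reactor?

Conversion of R: R consumed = 2ξ₁ = 0.397 × 91.8 → ξ₁ = 18.22 lbmol/h.
Yield of M: 1ξ₂ / 91.8 = 0.0838 → ξ₂ = 7.693 lbmol/h.
Outlet amounts (n = n₀ + Σ ν·ξ):
  R: 91.8 − 2(18.22) = 55.36
  Q: 0 + 1(18.22) − 1(7.693) = 10.53
  M: 0 + 1(7.693) = 7.693

10.5 lbmol/h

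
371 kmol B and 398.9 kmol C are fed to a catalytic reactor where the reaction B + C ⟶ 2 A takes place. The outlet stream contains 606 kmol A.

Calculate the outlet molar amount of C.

For A: n = n₀ + 2ξ → 606 = 0 + 2ξ, giving ξ = 303 kmol.
Outlet amounts (n = n₀ + ν ξ):
  B: 371 − 1(303) = 68
  C: 398.9 − 1(303) = 95.9
  A: 0 + 2(303) = 606

95.9 kmol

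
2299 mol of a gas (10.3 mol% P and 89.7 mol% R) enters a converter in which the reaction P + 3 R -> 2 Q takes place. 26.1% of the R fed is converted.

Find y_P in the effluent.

R reacted = 0.261 × 2062 = 538.2 mol; ν_R = −3, so ξ = 538.2/3 = 179.4 mol.
Outlet amounts (n = n₀ + ν ξ):
  P: 236.8 − 1(179.4) = 57.39
  R: 2062 − 3(179.4) = 1524
  Q: 0 + 2(179.4) = 358.8
Total out = 1940 mol; y_P = 57.39 / 1940 = 0.02958.

0.0296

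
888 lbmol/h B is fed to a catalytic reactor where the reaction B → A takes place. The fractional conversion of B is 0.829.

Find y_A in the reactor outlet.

0.829

B reacted = 0.829 × 888 = 736.2 lbmol/h; ν_B = −1, so ξ = 736.2/1 = 736.2 lbmol/h.
Outlet amounts (n = n₀ + ν ξ):
  B: 888 − 1(736.2) = 151.8
  A: 0 + 1(736.2) = 736.2
Total out = 888 lbmol/h; y_A = 736.2 / 888 = 0.829.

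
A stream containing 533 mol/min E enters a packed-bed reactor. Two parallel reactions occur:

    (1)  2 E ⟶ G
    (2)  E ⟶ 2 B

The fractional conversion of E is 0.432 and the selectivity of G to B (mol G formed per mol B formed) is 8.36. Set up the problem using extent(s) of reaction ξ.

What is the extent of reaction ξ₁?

ξ₁ = 112 mol/min

Conversion of E: E consumed = 0.432 × 533 = 230.3 mol/min = 2ξ₁ + 1ξ₂.
Selectivity: 1ξ₁ / (2ξ₂) = 8.36 → ξ₁ = 16.72 ξ₂.
Substitute: (2·16.72 + 1) ξ₂ = 230.3 → ξ₂ = 6.686 mol/min, ξ₁ = 111.8 mol/min.
Outlet amounts (n = n₀ + Σ ν·ξ):
  E: 533 − 2(111.8) − 1(6.686) = 302.7
  G: 0 + 1(111.8) = 111.8
  B: 0 + 2(6.686) = 13.37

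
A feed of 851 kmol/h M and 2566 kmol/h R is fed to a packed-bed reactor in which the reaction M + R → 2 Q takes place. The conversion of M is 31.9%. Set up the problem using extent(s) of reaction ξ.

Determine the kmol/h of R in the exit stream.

2290 kmol/h

M reacted = 0.319 × 851 = 271.5 kmol/h; ν_M = −1, so ξ = 271.5/1 = 271.5 kmol/h.
Outlet amounts (n = n₀ + ν ξ):
  M: 851 − 1(271.5) = 579.5
  R: 2566 − 1(271.5) = 2295
  Q: 0 + 2(271.5) = 542.9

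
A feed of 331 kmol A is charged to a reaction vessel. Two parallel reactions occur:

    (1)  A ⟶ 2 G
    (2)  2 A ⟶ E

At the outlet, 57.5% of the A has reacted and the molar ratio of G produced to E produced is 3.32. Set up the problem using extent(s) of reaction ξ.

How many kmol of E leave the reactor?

Conversion of A: A consumed = 0.575 × 331 = 190.3 kmol = 1ξ₁ + 2ξ₂.
Selectivity: 2ξ₁ / (1ξ₂) = 3.32 → ξ₁ = 1.66 ξ₂.
Substitute: (1·1.66 + 2) ξ₂ = 190.3 → ξ₂ = 52 kmol, ξ₁ = 86.32 kmol.
Outlet amounts (n = n₀ + Σ ν·ξ):
  A: 331 − 1(86.32) − 2(52) = 140.7
  G: 0 + 2(86.32) = 172.6
  E: 0 + 1(52) = 52

52 kmol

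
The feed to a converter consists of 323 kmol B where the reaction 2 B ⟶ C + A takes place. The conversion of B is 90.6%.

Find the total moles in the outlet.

323 kmol

B reacted = 0.906 × 323 = 292.6 kmol; ν_B = −2, so ξ = 292.6/2 = 146.3 kmol.
Outlet amounts (n = n₀ + ν ξ):
  B: 323 − 2(146.3) = 30.36
  C: 0 + 1(146.3) = 146.3
  A: 0 + 1(146.3) = 146.3
Total out = 30.36 + 146.3 + 146.3 = 323 kmol.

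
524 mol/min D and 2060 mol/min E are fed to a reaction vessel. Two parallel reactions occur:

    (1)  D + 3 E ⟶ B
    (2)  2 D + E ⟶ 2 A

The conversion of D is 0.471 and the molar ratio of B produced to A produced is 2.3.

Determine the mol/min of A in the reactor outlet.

Conversion of D: D consumed = 0.471 × 524 = 246.8 mol/min = 1ξ₁ + 2ξ₂.
Selectivity: 1ξ₁ / (2ξ₂) = 2.3 → ξ₁ = 4.6 ξ₂.
Substitute: (1·4.6 + 2) ξ₂ = 246.8 → ξ₂ = 37.39 mol/min, ξ₁ = 172 mol/min.
Outlet amounts (n = n₀ + Σ ν·ξ):
  D: 524 − 1(172) − 2(37.39) = 277.2
  E: 2060 − 3(172) − 1(37.39) = 1507
  B: 0 + 1(172) = 172
  A: 0 + 2(37.39) = 74.79

74.8 mol/min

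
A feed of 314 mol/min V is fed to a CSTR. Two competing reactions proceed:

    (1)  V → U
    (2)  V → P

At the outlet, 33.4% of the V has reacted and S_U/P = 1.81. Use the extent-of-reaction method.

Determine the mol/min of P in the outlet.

37.3 mol/min

Conversion of V: V consumed = 0.334 × 314 = 104.9 mol/min = 1ξ₁ + 1ξ₂.
Selectivity: 1ξ₁ / (1ξ₂) = 1.81 → ξ₁ = 1.81 ξ₂.
Substitute: (1·1.81 + 1) ξ₂ = 104.9 → ξ₂ = 37.32 mol/min, ξ₁ = 67.55 mol/min.
Outlet amounts (n = n₀ + Σ ν·ξ):
  V: 314 − 1(67.55) − 1(37.32) = 209.1
  U: 0 + 1(67.55) = 67.55
  P: 0 + 1(37.32) = 37.32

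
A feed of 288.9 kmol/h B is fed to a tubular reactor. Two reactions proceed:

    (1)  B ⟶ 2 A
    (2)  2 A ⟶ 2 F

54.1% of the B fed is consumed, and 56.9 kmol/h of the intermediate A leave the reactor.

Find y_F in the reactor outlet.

0.574

Conversion of B: B consumed = 1ξ₁ = 0.541 × 288.9 → ξ₁ = 156.3 kmol/h.
A balance: n_A = 0 + 2ξ₁ − 2ξ₂ = 56.9 → ξ₂ = (2·156.3 − 56.9)/2 = 127.8 kmol/h.
Outlet amounts (n = n₀ + Σ ν·ξ):
  B: 288.9 − 1(156.3) = 132.6
  A: 0 + 2(156.3) − 2(127.8) = 56.9
  F: 0 + 2(127.8) = 255.7
Total out = 445.2 kmol/h; y_F = 255.7 / 445.2 = 0.5743.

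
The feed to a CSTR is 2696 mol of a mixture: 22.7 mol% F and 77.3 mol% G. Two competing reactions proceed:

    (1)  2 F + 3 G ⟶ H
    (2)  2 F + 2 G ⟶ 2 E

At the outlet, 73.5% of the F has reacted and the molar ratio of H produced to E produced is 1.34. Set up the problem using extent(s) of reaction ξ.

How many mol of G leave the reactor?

Conversion of F: F consumed = 0.735 × 612 = 449.8 mol = 2ξ₁ + 2ξ₂.
Selectivity: 1ξ₁ / (2ξ₂) = 1.34 → ξ₁ = 2.68 ξ₂.
Substitute: (2·2.68 + 2) ξ₂ = 449.8 → ξ₂ = 61.12 mol, ξ₁ = 163.8 mol.
Outlet amounts (n = n₀ + Σ ν·ξ):
  F: 612 − 2(163.8) − 2(61.12) = 162.2
  G: 2084 − 3(163.8) − 2(61.12) = 1470
  H: 0 + 1(163.8) = 163.8
  E: 0 + 2(61.12) = 122.2

1470 mol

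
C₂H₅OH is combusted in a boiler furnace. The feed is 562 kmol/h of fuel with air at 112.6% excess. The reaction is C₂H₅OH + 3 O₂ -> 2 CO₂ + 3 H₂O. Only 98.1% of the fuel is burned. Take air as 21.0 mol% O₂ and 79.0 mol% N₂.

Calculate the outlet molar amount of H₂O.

1650 kmol/h

Stoichiometric O₂ = 3 × 562 = 1686 kmol/h; O₂ fed = 1686 × 2.126 = 3584 kmol/h.
N₂ fed = 3584 × 79/21 = 13480 kmol/h.
Fuel reacted = 0.981 × 562 → ξ = 551.3 kmol/h.
Outlet (n = n₀ + ν ξ):
  C₂H₅OH: 562 − 1(551.3) = 10.68
  O₂: 3584 − 3(551.3) = 1930
  N₂: 13480 (inert)
  CO₂: 0 + 2(551.3) = 1103
  H₂O: 0 + 3(551.3) = 1654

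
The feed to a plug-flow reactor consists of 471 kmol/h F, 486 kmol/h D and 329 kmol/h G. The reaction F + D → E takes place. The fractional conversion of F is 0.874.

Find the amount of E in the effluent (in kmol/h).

412 kmol/h

F reacted = 0.874 × 471 = 411.7 kmol/h; ν_F = −1, so ξ = 411.7/1 = 411.7 kmol/h.
Outlet amounts (n = n₀ + ν ξ):
  F: 471 − 1(411.7) = 59.35
  D: 486 − 1(411.7) = 74.35
  E: 0 + 1(411.7) = 411.7
  G: 329 (inert)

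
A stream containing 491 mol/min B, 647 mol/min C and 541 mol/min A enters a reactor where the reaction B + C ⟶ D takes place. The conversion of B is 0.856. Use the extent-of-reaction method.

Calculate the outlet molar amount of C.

B reacted = 0.856 × 491 = 420.3 mol/min; ν_B = −1, so ξ = 420.3/1 = 420.3 mol/min.
Outlet amounts (n = n₀ + ν ξ):
  B: 491 − 1(420.3) = 70.7
  C: 647 − 1(420.3) = 226.7
  D: 0 + 1(420.3) = 420.3
  A: 541 (inert)

227 mol/min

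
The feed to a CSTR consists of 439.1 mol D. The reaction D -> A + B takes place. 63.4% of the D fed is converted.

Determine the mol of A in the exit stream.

D reacted = 0.634 × 439.1 = 278.4 mol; ν_D = −1, so ξ = 278.4/1 = 278.4 mol.
Outlet amounts (n = n₀ + ν ξ):
  D: 439.1 − 1(278.4) = 160.7
  A: 0 + 1(278.4) = 278.4
  B: 0 + 1(278.4) = 278.4

278 mol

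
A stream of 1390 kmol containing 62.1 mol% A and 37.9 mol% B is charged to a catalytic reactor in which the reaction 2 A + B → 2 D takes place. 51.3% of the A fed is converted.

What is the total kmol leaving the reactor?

A reacted = 0.513 × 863.2 = 442.8 kmol; ν_A = −2, so ξ = 442.8/2 = 221.4 kmol.
Outlet amounts (n = n₀ + ν ξ):
  A: 863.2 − 2(221.4) = 420.4
  B: 526.8 − 1(221.4) = 305.4
  D: 0 + 2(221.4) = 442.8
Total out = 420.4 + 305.4 + 442.8 = 1169 kmol.

1170 kmol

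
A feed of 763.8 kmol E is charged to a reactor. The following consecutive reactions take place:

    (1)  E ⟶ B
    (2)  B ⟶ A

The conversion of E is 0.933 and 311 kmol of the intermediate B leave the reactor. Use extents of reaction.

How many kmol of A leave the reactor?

402 kmol

Conversion of E: E consumed = 1ξ₁ = 0.933 × 763.8 → ξ₁ = 712.6 kmol.
B balance: n_B = 0 + 1ξ₁ − 1ξ₂ = 311 → ξ₂ = (1·712.6 − 311)/1 = 401.6 kmol.
Outlet amounts (n = n₀ + Σ ν·ξ):
  E: 763.8 − 1(712.6) = 51.17
  B: 0 + 1(712.6) − 1(401.6) = 311
  A: 0 + 1(401.6) = 401.6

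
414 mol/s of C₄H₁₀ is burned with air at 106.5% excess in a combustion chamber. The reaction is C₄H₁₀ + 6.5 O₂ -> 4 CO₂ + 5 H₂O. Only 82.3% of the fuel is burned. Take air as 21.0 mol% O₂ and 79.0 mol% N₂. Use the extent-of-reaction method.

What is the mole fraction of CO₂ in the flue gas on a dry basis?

0.0531

Stoichiometric O₂ = 6.5 × 414 = 2691 mol/s; O₂ fed = 2691 × 2.065 = 5557 mol/s.
N₂ fed = 5557 × 79/21 = 20900 mol/s.
Fuel reacted = 0.823 × 414 → ξ = 340.7 mol/s.
Outlet (n = n₀ + ν ξ):
  C₄H₁₀: 414 − 1(340.7) = 73.28
  O₂: 5557 − 6.5(340.7) = 3342
  N₂: 20900 (inert)
  CO₂: 0 + 4(340.7) = 1363
  H₂O: 0 + 5(340.7) = 1704
Dry total = 25680 mol/s; y_CO₂ (dry) = 1363 / 25680 = 0.05307.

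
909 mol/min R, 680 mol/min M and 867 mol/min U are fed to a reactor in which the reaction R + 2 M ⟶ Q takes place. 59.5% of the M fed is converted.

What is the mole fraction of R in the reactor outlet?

0.344

M reacted = 0.595 × 680 = 404.6 mol/min; ν_M = −2, so ξ = 404.6/2 = 202.3 mol/min.
Outlet amounts (n = n₀ + ν ξ):
  R: 909 − 1(202.3) = 706.7
  M: 680 − 2(202.3) = 275.4
  Q: 0 + 1(202.3) = 202.3
  U: 867 (inert)
Total out = 2051 mol/min; y_R = 706.7 / 2051 = 0.3445.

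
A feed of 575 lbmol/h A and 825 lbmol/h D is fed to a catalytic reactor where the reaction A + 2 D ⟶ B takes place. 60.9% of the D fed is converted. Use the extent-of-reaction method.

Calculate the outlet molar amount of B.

D reacted = 0.609 × 825 = 502.4 lbmol/h; ν_D = −2, so ξ = 502.4/2 = 251.2 lbmol/h.
Outlet amounts (n = n₀ + ν ξ):
  A: 575 − 1(251.2) = 323.8
  D: 825 − 2(251.2) = 322.6
  B: 0 + 1(251.2) = 251.2

251 lbmol/h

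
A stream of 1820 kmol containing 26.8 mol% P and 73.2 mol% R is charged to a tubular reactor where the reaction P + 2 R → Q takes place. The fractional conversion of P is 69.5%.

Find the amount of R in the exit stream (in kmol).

654 kmol

P reacted = 0.695 × 487.8 = 339 kmol; ν_P = −1, so ξ = 339/1 = 339 kmol.
Outlet amounts (n = n₀ + ν ξ):
  P: 487.8 − 1(339) = 148.8
  R: 1332 − 2(339) = 654.3
  Q: 0 + 1(339) = 339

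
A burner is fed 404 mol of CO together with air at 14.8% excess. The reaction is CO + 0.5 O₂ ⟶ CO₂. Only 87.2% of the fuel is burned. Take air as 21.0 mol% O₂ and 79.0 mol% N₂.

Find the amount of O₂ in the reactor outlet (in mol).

Stoichiometric O₂ = 0.5 × 404 = 202 mol; O₂ fed = 202 × 1.148 = 231.9 mol.
N₂ fed = 231.9 × 79/21 = 872.4 mol.
Fuel reacted = 0.872 × 404 → ξ = 352.3 mol.
Outlet (n = n₀ + ν ξ):
  CO: 404 − 1(352.3) = 51.71
  O₂: 231.9 − 0.5(352.3) = 55.75
  N₂: 872.4 (inert)
  CO₂: 0 + 1(352.3) = 352.3

55.8 mol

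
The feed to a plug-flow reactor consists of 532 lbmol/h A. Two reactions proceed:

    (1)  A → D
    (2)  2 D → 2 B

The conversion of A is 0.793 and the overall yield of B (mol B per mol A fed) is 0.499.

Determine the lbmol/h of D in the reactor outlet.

156 lbmol/h

Conversion of A: A consumed = 1ξ₁ = 0.793 × 532 → ξ₁ = 421.9 lbmol/h.
Yield of B: 2ξ₂ / 532 = 0.499 → ξ₂ = 132.7 lbmol/h.
Outlet amounts (n = n₀ + Σ ν·ξ):
  A: 532 − 1(421.9) = 110.1
  D: 0 + 1(421.9) − 2(132.7) = 156.4
  B: 0 + 2(132.7) = 265.5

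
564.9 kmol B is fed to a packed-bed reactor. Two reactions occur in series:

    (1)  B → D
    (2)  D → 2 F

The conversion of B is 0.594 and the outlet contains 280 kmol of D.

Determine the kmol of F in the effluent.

Conversion of B: B consumed = 1ξ₁ = 0.594 × 564.9 → ξ₁ = 335.6 kmol.
D balance: n_D = 0 + 1ξ₁ − 1ξ₂ = 280 → ξ₂ = (1·335.6 − 280)/1 = 55.55 kmol.
Outlet amounts (n = n₀ + Σ ν·ξ):
  B: 564.9 − 1(335.6) = 229.3
  D: 0 + 1(335.6) − 1(55.55) = 280
  F: 0 + 2(55.55) = 111.1

111 kmol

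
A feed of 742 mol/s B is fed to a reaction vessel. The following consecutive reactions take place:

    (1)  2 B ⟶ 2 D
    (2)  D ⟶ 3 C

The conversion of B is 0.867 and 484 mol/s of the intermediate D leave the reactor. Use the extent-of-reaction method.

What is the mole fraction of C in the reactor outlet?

Conversion of B: B consumed = 2ξ₁ = 0.867 × 742 → ξ₁ = 321.7 mol/s.
D balance: n_D = 0 + 2ξ₁ − 1ξ₂ = 484 → ξ₂ = (2·321.7 − 484)/1 = 159.3 mol/s.
Outlet amounts (n = n₀ + Σ ν·ξ):
  B: 742 − 2(321.7) = 98.69
  D: 0 + 2(321.7) − 1(159.3) = 484
  C: 0 + 3(159.3) = 477.9
Total out = 1061 mol/s; y_C = 477.9 / 1061 = 0.4506.

0.451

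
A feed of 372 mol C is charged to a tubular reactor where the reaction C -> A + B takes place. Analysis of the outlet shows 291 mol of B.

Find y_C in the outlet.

0.122

For B: n = n₀ + 1ξ → 291 = 0 + 1ξ, giving ξ = 291 mol.
Outlet amounts (n = n₀ + ν ξ):
  C: 372 − 1(291) = 81
  A: 0 + 1(291) = 291
  B: 0 + 1(291) = 291
Total out = 663 mol; y_C = 81 / 663 = 0.1222.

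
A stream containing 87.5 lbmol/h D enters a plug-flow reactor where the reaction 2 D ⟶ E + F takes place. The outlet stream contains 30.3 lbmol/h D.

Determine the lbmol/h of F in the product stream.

For D: n = n₀ − 2ξ → 30.3 = 87.5 − 2ξ, giving ξ = 28.6 lbmol/h.
Outlet amounts (n = n₀ + ν ξ):
  D: 87.5 − 2(28.6) = 30.3
  E: 0 + 1(28.6) = 28.6
  F: 0 + 1(28.6) = 28.6

28.6 lbmol/h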